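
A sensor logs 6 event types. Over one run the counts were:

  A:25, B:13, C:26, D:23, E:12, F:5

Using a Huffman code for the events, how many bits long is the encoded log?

Build the Huffman tree bottom-up:
F(5) + E(12) → 17
B(13) + 17 → 30
D(23) + A(25) → 48
C(26) + 30 → 56
48 + 56 → 104
The encoded length is the sum of every internal node's weight: 17 + 30 + 48 + 56 + 104 = 255 bits.

255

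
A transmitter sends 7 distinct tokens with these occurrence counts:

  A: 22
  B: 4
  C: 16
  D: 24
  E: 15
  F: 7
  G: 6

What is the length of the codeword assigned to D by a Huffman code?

2

Repeatedly merge the two smallest:
merge B(4) and G(6): 10
merge F(7) and 10: 17
merge E(15) and C(16): 31
merge 17 and A(22): 39
merge D(24) and 31: 55
merge 39 and 55: 94
The subtree containing D is merged 2 times, so code length = 2.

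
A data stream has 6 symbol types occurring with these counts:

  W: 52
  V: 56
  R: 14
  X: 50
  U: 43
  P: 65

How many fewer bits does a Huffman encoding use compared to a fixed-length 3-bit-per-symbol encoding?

121

Fixed-length: 3 bits × 280 symbols = 840 bits.
Huffman merges:
merge R(14) and U(43): 57
merge X(50) and W(52): 102
merge V(56) and 57: 113
merge P(65) and 102: 167
merge 113 and 167: 280
Huffman total = 57 + 102 + 113 + 167 + 280 = 719 bits.
Saving = 840 − 719 = 121 bits.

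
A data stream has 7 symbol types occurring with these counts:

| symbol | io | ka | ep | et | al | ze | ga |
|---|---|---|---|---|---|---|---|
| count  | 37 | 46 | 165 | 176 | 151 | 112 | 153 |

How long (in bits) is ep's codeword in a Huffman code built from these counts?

Huffman merges, smallest pair first:
combine io(37), ka(46) → 83
combine 83, ze(112) → 195
combine al(151), ga(153) → 304
combine ep(165), et(176) → 341
combine 195, 304 → 499
combine 341, 499 → 840
ep sits 2 levels below the root, so its codeword is 2 bits.

2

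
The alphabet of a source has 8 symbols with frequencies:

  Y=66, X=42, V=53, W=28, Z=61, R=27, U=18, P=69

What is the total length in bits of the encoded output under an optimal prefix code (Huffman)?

1068

Build the Huffman tree bottom-up:
U(18) + R(27) → 45
W(28) + X(42) → 70
45 + V(53) → 98
Z(61) + Y(66) → 127
P(69) + 70 → 139
98 + 127 → 225
139 + 225 → 364
Each symbol's bit-cost is frequency × depth; summing gives 1068 bits (equivalently 45 + 70 + 98 + 127 + 139 + 225 + 364).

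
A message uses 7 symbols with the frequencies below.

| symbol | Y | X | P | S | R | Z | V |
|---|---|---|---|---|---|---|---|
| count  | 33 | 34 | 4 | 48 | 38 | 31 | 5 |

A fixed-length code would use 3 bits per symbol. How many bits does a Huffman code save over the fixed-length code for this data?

Fixed-length: 3 bits × 193 symbols = 579 bits.
Huffman merges:
merge P(4) and V(5): 9
merge 9 and Z(31): 40
merge Y(33) and X(34): 67
merge R(38) and 40: 78
merge S(48) and 67: 115
merge 78 and 115: 193
Huffman total = 9 + 40 + 67 + 78 + 115 + 193 = 502 bits.
Saving = 579 − 502 = 77 bits.

77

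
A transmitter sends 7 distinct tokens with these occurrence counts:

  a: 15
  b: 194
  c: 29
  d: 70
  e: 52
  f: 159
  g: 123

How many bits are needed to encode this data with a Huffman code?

Merge the two smallest weights repeatedly:
combine a(15), c(29) → 44
combine 44, e(52) → 96
combine d(70), 96 → 166
combine g(123), f(159) → 282
combine 166, b(194) → 360
combine 282, 360 → 642
Total encoded bits = sum of merged weights = 44 + 96 + 166 + 282 + 360 + 642 = 1590.

1590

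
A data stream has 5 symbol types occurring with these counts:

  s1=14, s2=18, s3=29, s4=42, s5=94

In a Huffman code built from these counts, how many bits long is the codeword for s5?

Repeatedly merge the two smallest:
s1(14) + s2(18) → 32
s3(29) + 32 → 61
s4(42) + 61 → 103
s5(94) + 103 → 197
s5 is merged only at the final step, so code length = 1.

1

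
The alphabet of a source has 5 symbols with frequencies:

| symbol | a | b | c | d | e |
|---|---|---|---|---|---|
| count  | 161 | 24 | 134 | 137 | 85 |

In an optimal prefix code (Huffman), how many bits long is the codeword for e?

Build the tree from the bottom:
b(24) + e(85) → 109
109 + c(134) → 243
d(137) + a(161) → 298
243 + 298 → 541
e sits 3 levels below the root, so its codeword is 3 bits.

3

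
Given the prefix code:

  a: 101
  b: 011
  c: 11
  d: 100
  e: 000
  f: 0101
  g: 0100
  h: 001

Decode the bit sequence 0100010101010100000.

gffge

Read left to right; each codeword is recognised as soon as it completes (prefix code):
  0100→g | 0101→f | 0101→f | 0100→g | 000→e
Decoded message: gffge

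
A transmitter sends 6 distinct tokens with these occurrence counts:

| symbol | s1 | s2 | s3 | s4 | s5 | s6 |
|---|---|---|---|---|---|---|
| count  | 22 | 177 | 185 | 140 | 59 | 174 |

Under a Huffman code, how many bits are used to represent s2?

Build the tree from the bottom:
s1(22) + s5(59) → 81
81 + s4(140) → 221
s6(174) + s2(177) → 351
s3(185) + 221 → 406
351 + 406 → 757
s2's leaf is at depth 2, giving a 2-bit codeword.

2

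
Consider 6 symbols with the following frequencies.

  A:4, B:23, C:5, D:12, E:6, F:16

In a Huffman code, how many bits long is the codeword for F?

Repeatedly merge the two smallest:
combine A(4), C(5) → 9
combine E(6), 9 → 15
combine D(12), 15 → 27
combine F(16), B(23) → 39
combine 27, 39 → 66
F's leaf is at depth 2, giving a 2-bit codeword.

2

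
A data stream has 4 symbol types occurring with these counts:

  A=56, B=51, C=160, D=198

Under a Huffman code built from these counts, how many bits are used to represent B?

Huffman merges, smallest pair first:
B(51) + A(56) → 107
107 + C(160) → 267
D(198) + 267 → 465
The subtree containing B is merged 3 times, so code length = 3.

3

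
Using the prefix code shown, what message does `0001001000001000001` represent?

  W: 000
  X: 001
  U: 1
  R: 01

Read left to right; each codeword is recognised as soon as it completes (prefix code):
  000→W | 1→U | 001→X | 000→W | 001→X | 000→W | 001→X
Decoded message: WUXWXWX

WUXWXWX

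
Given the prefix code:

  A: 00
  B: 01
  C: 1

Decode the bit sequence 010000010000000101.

Read left to right; each codeword is recognised as soon as it completes (prefix code):
  01→B | 00→A | 00→A | 01→B | 00→A | 00→A | 00→A | 01→B | 01→B
Decoded message: BAABAAABB

BAABAAABB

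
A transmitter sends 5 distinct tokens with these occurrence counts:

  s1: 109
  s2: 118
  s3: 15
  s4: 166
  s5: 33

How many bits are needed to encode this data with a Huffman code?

921

Build the Huffman tree bottom-up:
s3(15) + s5(33) → 48
48 + s1(109) → 157
s2(118) + 157 → 275
s4(166) + 275 → 441
Each symbol's bit-cost is frequency × depth; summing gives 921 bits (equivalently 48 + 157 + 275 + 441).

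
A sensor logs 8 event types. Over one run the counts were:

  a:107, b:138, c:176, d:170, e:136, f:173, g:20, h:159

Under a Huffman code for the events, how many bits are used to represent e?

3

Huffman merges, smallest pair first:
g(20) + a(107) → 127
127 + e(136) → 263
b(138) + h(159) → 297
d(170) + f(173) → 343
c(176) + 263 → 439
297 + 343 → 640
439 + 640 → 1079
e's leaf is at depth 3, giving a 3-bit codeword.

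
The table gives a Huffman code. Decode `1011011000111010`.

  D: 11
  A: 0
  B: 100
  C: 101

CCBADCA

Read left to right; each codeword is recognised as soon as it completes (prefix code):
  101→C | 101→C | 100→B | 0→A | 11→D | 101→C | 0→A
Decoded message: CCBADCA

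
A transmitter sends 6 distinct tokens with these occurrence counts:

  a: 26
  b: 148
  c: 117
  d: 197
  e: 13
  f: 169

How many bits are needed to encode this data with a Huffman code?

1535

Merge the two smallest weights repeatedly:
combine e(13), a(26) → 39
combine 39, c(117) → 156
combine b(148), 156 → 304
combine f(169), d(197) → 366
combine 304, 366 → 670
The encoded length is the sum of every internal node's weight: 39 + 156 + 304 + 366 + 670 = 1535 bits.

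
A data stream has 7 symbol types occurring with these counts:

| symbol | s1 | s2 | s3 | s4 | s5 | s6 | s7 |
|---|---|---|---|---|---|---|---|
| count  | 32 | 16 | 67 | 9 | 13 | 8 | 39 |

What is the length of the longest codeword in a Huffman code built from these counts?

4

Merge the two lowest-weight nodes at each step:
merge s6(8) and s4(9): 17
merge s5(13) and s2(16): 29
merge 17 and 29: 46
merge s1(32) and s7(39): 71
merge 46 and s3(67): 113
merge 71 and 113: 184
Maximum depth reached is 4.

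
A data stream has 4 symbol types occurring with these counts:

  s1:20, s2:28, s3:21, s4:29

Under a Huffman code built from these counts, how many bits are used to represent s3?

2

Huffman merges, smallest pair first:
merge s1(20) and s3(21): 41
merge s2(28) and s4(29): 57
merge 41 and 57: 98
The subtree containing s3 is merged 2 times, so code length = 2.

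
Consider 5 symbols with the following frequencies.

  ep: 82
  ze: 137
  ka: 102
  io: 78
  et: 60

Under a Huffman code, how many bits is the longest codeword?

Merge the two lowest-weight nodes at each step:
merge et(60) and io(78): 138
merge ep(82) and ka(102): 184
merge ze(137) and 138: 275
merge 184 and 275: 459
Maximum depth reached is 3.

3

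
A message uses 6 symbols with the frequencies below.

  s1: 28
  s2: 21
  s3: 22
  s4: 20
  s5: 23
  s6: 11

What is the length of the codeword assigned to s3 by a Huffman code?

Huffman merges, smallest pair first:
combine s6(11), s4(20) → 31
combine s2(21), s3(22) → 43
combine s5(23), s1(28) → 51
combine 31, 43 → 74
combine 51, 74 → 125
s3's leaf is at depth 3, giving a 3-bit codeword.

3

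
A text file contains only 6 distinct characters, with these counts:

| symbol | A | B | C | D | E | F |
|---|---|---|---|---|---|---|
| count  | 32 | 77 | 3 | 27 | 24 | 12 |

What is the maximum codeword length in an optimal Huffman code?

4

Merge the two lowest-weight nodes at each step:
C(3) + F(12) → 15
15 + E(24) → 39
D(27) + A(32) → 59
39 + 59 → 98
B(77) + 98 → 175
Maximum depth reached is 4.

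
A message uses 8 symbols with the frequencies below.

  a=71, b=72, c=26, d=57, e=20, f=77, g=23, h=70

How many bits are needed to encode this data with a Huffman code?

1211

Greedily combine the two least-frequent nodes:
e(20) + g(23) → 43
c(26) + 43 → 69
d(57) + 69 → 126
h(70) + a(71) → 141
b(72) + f(77) → 149
126 + 141 → 267
149 + 267 → 416
Total encoded bits = sum of merged weights = 43 + 69 + 126 + 141 + 149 + 267 + 416 = 1211.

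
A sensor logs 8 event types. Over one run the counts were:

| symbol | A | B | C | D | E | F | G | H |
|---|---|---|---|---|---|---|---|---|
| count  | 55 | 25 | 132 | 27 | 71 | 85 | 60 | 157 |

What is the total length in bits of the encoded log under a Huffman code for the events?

Greedily combine the two least-frequent nodes:
combine B(25), D(27) → 52
combine 52, A(55) → 107
combine G(60), E(71) → 131
combine F(85), 107 → 192
combine 131, C(132) → 263
combine H(157), 192 → 349
combine 263, 349 → 612
Each symbol's bit-cost is frequency × depth; summing gives 1706 bits (equivalently 52 + 107 + 131 + 192 + 263 + 349 + 612).

1706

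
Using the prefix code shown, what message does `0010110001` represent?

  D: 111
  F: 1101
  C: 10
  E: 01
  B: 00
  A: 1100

Read left to right; each codeword is recognised as soon as it completes (prefix code):
  00→B | 10→C | 1100→A | 01→E
Decoded message: BCAE

BCAE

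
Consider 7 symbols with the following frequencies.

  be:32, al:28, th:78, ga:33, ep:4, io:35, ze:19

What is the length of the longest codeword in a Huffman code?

Merge the two lowest-weight nodes at each step:
merge ep(4) and ze(19): 23
merge 23 and al(28): 51
merge be(32) and ga(33): 65
merge io(35) and 51: 86
merge 65 and th(78): 143
merge 86 and 143: 229
The rarest symbols sit at the bottom; the longest codeword is 4 bits.

4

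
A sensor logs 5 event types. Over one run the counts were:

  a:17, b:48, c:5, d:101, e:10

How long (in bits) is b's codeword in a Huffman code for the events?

Repeatedly merge the two smallest:
c(5) + e(10) → 15
15 + a(17) → 32
32 + b(48) → 80
80 + d(101) → 181
b's leaf is at depth 2, giving a 2-bit codeword.

2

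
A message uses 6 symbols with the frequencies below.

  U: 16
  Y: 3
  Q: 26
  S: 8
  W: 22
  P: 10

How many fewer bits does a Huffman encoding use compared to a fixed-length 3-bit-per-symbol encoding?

53

Fixed-length: 3 bits × 85 symbols = 255 bits.
Huffman merges:
Y(3) + S(8) → 11
P(10) + 11 → 21
U(16) + 21 → 37
W(22) + Q(26) → 48
37 + 48 → 85
Huffman total = 11 + 21 + 37 + 48 + 85 = 202 bits.
Saving = 255 − 202 = 53 bits.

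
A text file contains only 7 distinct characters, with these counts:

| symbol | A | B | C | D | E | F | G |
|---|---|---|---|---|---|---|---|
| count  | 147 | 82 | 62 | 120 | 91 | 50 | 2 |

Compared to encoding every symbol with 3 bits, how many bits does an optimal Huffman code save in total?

Fixed-length: 3 bits × 554 symbols = 1662 bits.
Huffman merges:
combine G(2), F(50) → 52
combine 52, C(62) → 114
combine B(82), E(91) → 173
combine 114, D(120) → 234
combine A(147), 173 → 320
combine 234, 320 → 554
Huffman total = 52 + 114 + 173 + 234 + 320 + 554 = 1447 bits.
Saving = 1662 − 1447 = 215 bits.

215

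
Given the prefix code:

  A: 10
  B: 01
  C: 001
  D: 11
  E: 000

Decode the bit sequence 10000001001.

AECC

Read left to right; each codeword is recognised as soon as it completes (prefix code):
  10→A | 000→E | 001→C | 001→C
Decoded message: AECC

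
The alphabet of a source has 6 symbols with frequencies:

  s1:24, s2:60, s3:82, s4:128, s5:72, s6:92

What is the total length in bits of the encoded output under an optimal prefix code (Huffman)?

Merge the two smallest weights repeatedly:
combine s1(24), s2(60) → 84
combine s5(72), s3(82) → 154
combine 84, s6(92) → 176
combine s4(128), 154 → 282
combine 176, 282 → 458
Total encoded bits = sum of merged weights = 84 + 154 + 176 + 282 + 458 = 1154.

1154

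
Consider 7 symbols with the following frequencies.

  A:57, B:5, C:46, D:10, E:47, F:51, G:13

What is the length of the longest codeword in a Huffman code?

Merge the two lowest-weight nodes at each step:
B(5) + D(10) → 15
G(13) + 15 → 28
28 + C(46) → 74
E(47) + F(51) → 98
A(57) + 74 → 131
98 + 131 → 229
The rarest symbols sit at the bottom; the longest codeword is 5 bits.

5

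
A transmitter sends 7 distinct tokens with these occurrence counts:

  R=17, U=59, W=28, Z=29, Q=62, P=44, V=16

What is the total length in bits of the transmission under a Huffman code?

Build the Huffman tree bottom-up:
V(16) + R(17) → 33
W(28) + Z(29) → 57
33 + P(44) → 77
57 + U(59) → 116
Q(62) + 77 → 139
116 + 139 → 255
The encoded length is the sum of every internal node's weight: 33 + 57 + 77 + 116 + 139 + 255 = 677 bits.

677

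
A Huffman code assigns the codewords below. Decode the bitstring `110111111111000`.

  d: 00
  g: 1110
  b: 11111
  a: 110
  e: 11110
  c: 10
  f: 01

Read left to right; each codeword is recognised as soon as it completes (prefix code):
  110→a | 11111→b | 11110→e | 00→d
Decoded message: abed

abed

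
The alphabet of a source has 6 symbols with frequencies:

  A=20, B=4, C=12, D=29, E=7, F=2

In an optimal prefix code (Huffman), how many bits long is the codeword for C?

3

Build the tree from the bottom:
F(2) + B(4) → 6
6 + E(7) → 13
C(12) + 13 → 25
A(20) + 25 → 45
D(29) + 45 → 74
The subtree containing C is merged 3 times, so code length = 3.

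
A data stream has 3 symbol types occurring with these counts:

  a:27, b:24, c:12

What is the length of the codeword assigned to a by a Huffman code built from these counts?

1

Build the tree from the bottom:
merge c(12) and b(24): 36
merge a(27) and 36: 63
a is a child of the root — depth 1, so its codeword is a single bit.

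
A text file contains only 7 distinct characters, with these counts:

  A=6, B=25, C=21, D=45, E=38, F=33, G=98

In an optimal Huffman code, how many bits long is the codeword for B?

4

Build the tree from the bottom:
merge A(6) and C(21): 27
merge B(25) and 27: 52
merge F(33) and E(38): 71
merge D(45) and 52: 97
merge 71 and 97: 168
merge G(98) and 168: 266
B's leaf is at depth 4, giving a 4-bit codeword.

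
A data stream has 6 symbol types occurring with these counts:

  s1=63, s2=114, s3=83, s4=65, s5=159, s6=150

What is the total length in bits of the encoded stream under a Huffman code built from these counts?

Merge the two smallest weights repeatedly:
s1(63) + s4(65) → 128
s3(83) + s2(114) → 197
128 + s6(150) → 278
s5(159) + 197 → 356
278 + 356 → 634
Each symbol's bit-cost is frequency × depth; summing gives 1593 bits (equivalently 128 + 197 + 278 + 356 + 634).

1593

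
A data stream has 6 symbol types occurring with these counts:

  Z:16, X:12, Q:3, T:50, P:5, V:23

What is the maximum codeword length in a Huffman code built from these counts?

5

Merge the two lowest-weight nodes at each step:
Q(3) + P(5) → 8
8 + X(12) → 20
Z(16) + 20 → 36
V(23) + 36 → 59
T(50) + 59 → 109
The rarest symbols sit at the bottom; the longest codeword is 5 bits.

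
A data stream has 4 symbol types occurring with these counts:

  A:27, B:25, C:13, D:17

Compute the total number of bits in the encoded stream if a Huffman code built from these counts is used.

164

Greedily combine the two least-frequent nodes:
C(13) + D(17) → 30
B(25) + A(27) → 52
30 + 52 → 82
Each symbol's bit-cost is frequency × depth; summing gives 164 bits (equivalently 30 + 52 + 82).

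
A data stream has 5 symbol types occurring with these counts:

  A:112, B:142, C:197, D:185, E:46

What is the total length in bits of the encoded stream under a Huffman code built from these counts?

Merge the two smallest weights repeatedly:
E(46) + A(112) → 158
B(142) + 158 → 300
D(185) + C(197) → 382
300 + 382 → 682
Each symbol's bit-cost is frequency × depth; summing gives 1522 bits (equivalently 158 + 300 + 382 + 682).

1522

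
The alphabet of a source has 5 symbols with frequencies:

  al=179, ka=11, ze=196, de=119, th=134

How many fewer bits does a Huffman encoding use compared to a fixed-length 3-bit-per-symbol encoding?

Fixed-length: 3 bits × 639 symbols = 1917 bits.
Huffman merges:
merge ka(11) and de(119): 130
merge 130 and th(134): 264
merge al(179) and ze(196): 375
merge 264 and 375: 639
Huffman total = 130 + 264 + 375 + 639 = 1408 bits.
Saving = 1917 − 1408 = 509 bits.

509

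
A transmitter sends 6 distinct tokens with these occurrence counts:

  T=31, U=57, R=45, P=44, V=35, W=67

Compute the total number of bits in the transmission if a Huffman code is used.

Merge the two smallest weights repeatedly:
T(31) + V(35) → 66
P(44) + R(45) → 89
U(57) + 66 → 123
W(67) + 89 → 156
123 + 156 → 279
Each symbol's bit-cost is frequency × depth; summing gives 713 bits (equivalently 66 + 89 + 123 + 156 + 279).

713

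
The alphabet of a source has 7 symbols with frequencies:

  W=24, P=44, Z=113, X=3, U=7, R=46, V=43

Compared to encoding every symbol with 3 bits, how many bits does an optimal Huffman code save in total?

182

Fixed-length: 3 bits × 280 symbols = 840 bits.
Huffman merges:
combine X(3), U(7) → 10
combine 10, W(24) → 34
combine 34, V(43) → 77
combine P(44), R(46) → 90
combine 77, 90 → 167
combine Z(113), 167 → 280
Huffman total = 10 + 34 + 77 + 90 + 167 + 280 = 658 bits.
Saving = 840 − 658 = 182 bits.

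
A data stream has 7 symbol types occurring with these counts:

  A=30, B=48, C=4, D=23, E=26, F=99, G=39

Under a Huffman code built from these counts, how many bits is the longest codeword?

Merge the two lowest-weight nodes at each step:
combine C(4), D(23) → 27
combine E(26), 27 → 53
combine A(30), G(39) → 69
combine B(48), 53 → 101
combine 69, F(99) → 168
combine 101, 168 → 269
The first pair merged (C, D) ends up deepest, at depth 4.

4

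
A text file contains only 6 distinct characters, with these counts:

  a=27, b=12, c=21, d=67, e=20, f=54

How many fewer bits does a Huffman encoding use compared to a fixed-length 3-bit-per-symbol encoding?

121

Fixed-length: 3 bits × 201 symbols = 603 bits.
Huffman merges:
combine b(12), e(20) → 32
combine c(21), a(27) → 48
combine 32, 48 → 80
combine f(54), d(67) → 121
combine 80, 121 → 201
Huffman total = 32 + 48 + 80 + 121 + 201 = 482 bits.
Saving = 603 − 482 = 121 bits.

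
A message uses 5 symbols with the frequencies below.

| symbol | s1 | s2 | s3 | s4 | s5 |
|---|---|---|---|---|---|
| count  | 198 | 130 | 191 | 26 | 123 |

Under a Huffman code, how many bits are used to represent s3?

2

Huffman merges, smallest pair first:
combine s4(26), s5(123) → 149
combine s2(130), 149 → 279
combine s3(191), s1(198) → 389
combine 279, 389 → 668
The subtree containing s3 is merged 2 times, so code length = 2.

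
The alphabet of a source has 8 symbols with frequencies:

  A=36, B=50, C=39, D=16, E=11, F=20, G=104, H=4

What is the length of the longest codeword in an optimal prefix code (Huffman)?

6

Merge the two lowest-weight nodes at each step:
H(4) + E(11) → 15
15 + D(16) → 31
F(20) + 31 → 51
A(36) + C(39) → 75
B(50) + 51 → 101
75 + 101 → 176
G(104) + 176 → 280
The first pair merged (H, E) ends up deepest, at depth 6.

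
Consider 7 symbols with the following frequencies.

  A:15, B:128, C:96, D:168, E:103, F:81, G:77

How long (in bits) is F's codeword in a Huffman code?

Repeatedly merge the two smallest:
merge A(15) and G(77): 92
merge F(81) and 92: 173
merge C(96) and E(103): 199
merge B(128) and D(168): 296
merge 173 and 199: 372
merge 296 and 372: 668
F's leaf is at depth 3, giving a 3-bit codeword.

3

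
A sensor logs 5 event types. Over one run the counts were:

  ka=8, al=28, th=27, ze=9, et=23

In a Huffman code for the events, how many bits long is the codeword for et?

Huffman merges, smallest pair first:
combine ka(8), ze(9) → 17
combine 17, et(23) → 40
combine th(27), al(28) → 55
combine 40, 55 → 95
et's leaf is at depth 2, giving a 2-bit codeword.

2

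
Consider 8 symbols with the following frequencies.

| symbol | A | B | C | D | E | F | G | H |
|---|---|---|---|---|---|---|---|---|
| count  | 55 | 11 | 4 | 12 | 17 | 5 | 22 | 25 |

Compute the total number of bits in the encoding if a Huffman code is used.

Merge the two smallest weights repeatedly:
C(4) + F(5) → 9
9 + B(11) → 20
D(12) + E(17) → 29
20 + G(22) → 42
H(25) + 29 → 54
42 + 54 → 96
A(55) + 96 → 151
Each symbol's bit-cost is frequency × depth; summing gives 401 bits (equivalently 9 + 20 + 29 + 42 + 54 + 96 + 151).

401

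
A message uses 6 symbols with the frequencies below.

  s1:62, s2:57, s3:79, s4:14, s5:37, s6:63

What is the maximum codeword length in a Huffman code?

4

Merge the two lowest-weight nodes at each step:
s4(14) + s5(37) → 51
51 + s2(57) → 108
s1(62) + s6(63) → 125
s3(79) + 108 → 187
125 + 187 → 312
The rarest symbols sit at the bottom; the longest codeword is 4 bits.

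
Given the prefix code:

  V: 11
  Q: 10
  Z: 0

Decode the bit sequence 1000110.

QZZVZ

Read left to right; each codeword is recognised as soon as it completes (prefix code):
  10→Q | 0→Z | 0→Z | 11→V | 0→Z
Decoded message: QZZVZ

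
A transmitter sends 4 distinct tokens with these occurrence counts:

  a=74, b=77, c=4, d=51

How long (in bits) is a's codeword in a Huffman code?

Huffman merges, smallest pair first:
combine c(4), d(51) → 55
combine 55, a(74) → 129
combine b(77), 129 → 206
a's leaf is at depth 2, giving a 2-bit codeword.

2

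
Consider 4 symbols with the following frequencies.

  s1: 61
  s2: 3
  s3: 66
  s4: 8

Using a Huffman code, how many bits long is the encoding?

Greedily combine the two least-frequent nodes:
combine s2(3), s4(8) → 11
combine 11, s1(61) → 72
combine s3(66), 72 → 138
The encoded length is the sum of every internal node's weight: 11 + 72 + 138 = 221 bits.

221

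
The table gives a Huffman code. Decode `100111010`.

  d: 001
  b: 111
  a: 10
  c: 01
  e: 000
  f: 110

acfa

Read left to right; each codeword is recognised as soon as it completes (prefix code):
  10→a | 01→c | 110→f | 10→a
Decoded message: acfa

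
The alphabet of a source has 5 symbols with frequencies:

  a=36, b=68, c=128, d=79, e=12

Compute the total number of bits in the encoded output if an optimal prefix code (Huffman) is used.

682

Greedily combine the two least-frequent nodes:
e(12) + a(36) → 48
48 + b(68) → 116
d(79) + 116 → 195
c(128) + 195 → 323
The encoded length is the sum of every internal node's weight: 48 + 116 + 195 + 323 = 682 bits.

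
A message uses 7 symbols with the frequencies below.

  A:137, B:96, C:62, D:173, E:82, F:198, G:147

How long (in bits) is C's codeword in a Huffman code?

4

Repeatedly merge the two smallest:
C(62) + E(82) → 144
B(96) + A(137) → 233
144 + G(147) → 291
D(173) + F(198) → 371
233 + 291 → 524
371 + 524 → 895
The subtree containing C is merged 4 times, so code length = 4.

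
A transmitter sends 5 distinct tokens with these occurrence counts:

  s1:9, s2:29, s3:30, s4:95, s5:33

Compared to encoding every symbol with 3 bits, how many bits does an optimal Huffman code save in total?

190

Fixed-length: 3 bits × 196 symbols = 588 bits.
Huffman merges:
merge s1(9) and s2(29): 38
merge s3(30) and s5(33): 63
merge 38 and 63: 101
merge s4(95) and 101: 196
Huffman total = 38 + 63 + 101 + 196 = 398 bits.
Saving = 588 − 398 = 190 bits.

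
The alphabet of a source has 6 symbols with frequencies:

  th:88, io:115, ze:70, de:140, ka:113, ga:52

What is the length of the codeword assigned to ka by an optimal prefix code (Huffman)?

3

Build the tree from the bottom:
ga(52) + ze(70) → 122
th(88) + ka(113) → 201
io(115) + 122 → 237
de(140) + 201 → 341
237 + 341 → 578
The subtree containing ka is merged 3 times, so code length = 3.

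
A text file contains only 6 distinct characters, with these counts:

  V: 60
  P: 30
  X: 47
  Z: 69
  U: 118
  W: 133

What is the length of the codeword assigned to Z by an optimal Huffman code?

Huffman merges, smallest pair first:
merge P(30) and X(47): 77
merge V(60) and Z(69): 129
merge 77 and U(118): 195
merge 129 and W(133): 262
merge 195 and 262: 457
Z sits 3 levels below the root, so its codeword is 3 bits.

3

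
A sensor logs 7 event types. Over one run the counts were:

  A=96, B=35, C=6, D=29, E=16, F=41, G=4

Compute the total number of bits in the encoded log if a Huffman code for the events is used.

525

Greedily combine the two least-frequent nodes:
combine G(4), C(6) → 10
combine 10, E(16) → 26
combine 26, D(29) → 55
combine B(35), F(41) → 76
combine 55, 76 → 131
combine A(96), 131 → 227
The encoded length is the sum of every internal node's weight: 10 + 26 + 55 + 76 + 131 + 227 = 525 bits.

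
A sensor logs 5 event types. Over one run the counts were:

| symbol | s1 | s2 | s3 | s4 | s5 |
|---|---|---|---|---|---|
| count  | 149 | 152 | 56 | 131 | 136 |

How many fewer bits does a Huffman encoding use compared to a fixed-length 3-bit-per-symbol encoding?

Fixed-length: 3 bits × 624 symbols = 1872 bits.
Huffman merges:
merge s3(56) and s4(131): 187
merge s5(136) and s1(149): 285
merge s2(152) and 187: 339
merge 285 and 339: 624
Huffman total = 187 + 285 + 339 + 624 = 1435 bits.
Saving = 1872 − 1435 = 437 bits.

437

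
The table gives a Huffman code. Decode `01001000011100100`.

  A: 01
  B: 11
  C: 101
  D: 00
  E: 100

ADEDBEE

Read left to right; each codeword is recognised as soon as it completes (prefix code):
  01→A | 00→D | 100→E | 00→D | 11→B | 100→E | 100→E
Decoded message: ADEDBEE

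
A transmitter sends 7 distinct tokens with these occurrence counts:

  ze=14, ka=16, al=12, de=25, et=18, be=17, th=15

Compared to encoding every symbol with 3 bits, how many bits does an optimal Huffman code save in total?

25

Fixed-length: 3 bits × 117 symbols = 351 bits.
Huffman merges:
combine al(12), ze(14) → 26
combine th(15), ka(16) → 31
combine be(17), et(18) → 35
combine de(25), 26 → 51
combine 31, 35 → 66
combine 51, 66 → 117
Huffman total = 26 + 31 + 35 + 51 + 66 + 117 = 326 bits.
Saving = 351 − 326 = 25 bits.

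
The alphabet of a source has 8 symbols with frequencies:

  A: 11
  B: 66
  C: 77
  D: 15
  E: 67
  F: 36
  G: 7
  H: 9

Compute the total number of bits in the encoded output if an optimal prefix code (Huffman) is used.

Build the Huffman tree bottom-up:
combine G(7), H(9) → 16
combine A(11), D(15) → 26
combine 16, 26 → 42
combine F(36), 42 → 78
combine B(66), E(67) → 133
combine C(77), 78 → 155
combine 133, 155 → 288
Each symbol's bit-cost is frequency × depth; summing gives 738 bits (equivalently 16 + 26 + 42 + 78 + 133 + 155 + 288).

738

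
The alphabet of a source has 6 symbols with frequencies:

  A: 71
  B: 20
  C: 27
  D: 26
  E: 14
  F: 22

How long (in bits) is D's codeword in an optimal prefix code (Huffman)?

3

Huffman merges, smallest pair first:
E(14) + B(20) → 34
F(22) + D(26) → 48
C(27) + 34 → 61
48 + 61 → 109
A(71) + 109 → 180
D's leaf is at depth 3, giving a 3-bit codeword.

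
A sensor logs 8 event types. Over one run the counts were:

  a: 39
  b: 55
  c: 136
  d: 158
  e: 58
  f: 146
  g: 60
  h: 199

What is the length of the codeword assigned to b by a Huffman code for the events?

4

Build the tree from the bottom:
combine a(39), b(55) → 94
combine e(58), g(60) → 118
combine 94, 118 → 212
combine c(136), f(146) → 282
combine d(158), h(199) → 357
combine 212, 282 → 494
combine 357, 494 → 851
b sits 4 levels below the root, so its codeword is 4 bits.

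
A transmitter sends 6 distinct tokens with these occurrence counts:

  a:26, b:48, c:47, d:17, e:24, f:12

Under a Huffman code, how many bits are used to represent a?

Build the tree from the bottom:
f(12) + d(17) → 29
e(24) + a(26) → 50
29 + c(47) → 76
b(48) + 50 → 98
76 + 98 → 174
a sits 3 levels below the root, so its codeword is 3 bits.

3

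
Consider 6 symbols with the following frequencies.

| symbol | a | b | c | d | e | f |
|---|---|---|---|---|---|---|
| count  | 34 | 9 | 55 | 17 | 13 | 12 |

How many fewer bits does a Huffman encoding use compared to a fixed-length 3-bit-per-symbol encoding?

Fixed-length: 3 bits × 140 symbols = 420 bits.
Huffman merges:
b(9) + f(12) → 21
e(13) + d(17) → 30
21 + 30 → 51
a(34) + 51 → 85
c(55) + 85 → 140
Huffman total = 21 + 30 + 51 + 85 + 140 = 327 bits.
Saving = 420 − 327 = 93 bits.

93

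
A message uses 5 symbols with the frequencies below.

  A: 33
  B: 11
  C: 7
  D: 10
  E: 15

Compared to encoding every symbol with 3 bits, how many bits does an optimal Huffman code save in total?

Fixed-length: 3 bits × 76 symbols = 228 bits.
Huffman merges:
combine C(7), D(10) → 17
combine B(11), E(15) → 26
combine 17, 26 → 43
combine A(33), 43 → 76
Huffman total = 17 + 26 + 43 + 76 = 162 bits.
Saving = 228 − 162 = 66 bits.

66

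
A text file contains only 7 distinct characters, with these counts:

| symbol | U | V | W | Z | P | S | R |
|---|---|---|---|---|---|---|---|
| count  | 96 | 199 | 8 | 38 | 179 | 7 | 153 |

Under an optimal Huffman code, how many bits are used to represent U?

Huffman merges, smallest pair first:
S(7) + W(8) → 15
15 + Z(38) → 53
53 + U(96) → 149
149 + R(153) → 302
P(179) + V(199) → 378
302 + 378 → 680
The subtree containing U is merged 3 times, so code length = 3.

3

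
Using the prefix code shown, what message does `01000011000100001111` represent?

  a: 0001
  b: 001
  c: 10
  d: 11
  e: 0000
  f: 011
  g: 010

Read left to right; each codeword is recognised as soon as it completes (prefix code):
  010→g | 0001→a | 10→c | 001→b | 0000→e | 11→d | 11→d
Decoded message: gacbedd

gacbedd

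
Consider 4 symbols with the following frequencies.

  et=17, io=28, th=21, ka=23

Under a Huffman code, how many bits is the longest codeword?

Merge the two lowest-weight nodes at each step:
et(17) + th(21) → 38
ka(23) + io(28) → 51
38 + 51 → 89
The first pair merged (et, th) ends up deepest, at depth 2.

2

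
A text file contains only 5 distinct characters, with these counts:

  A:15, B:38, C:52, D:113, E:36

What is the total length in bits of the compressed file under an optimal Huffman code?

Merge the two smallest weights repeatedly:
merge A(15) and E(36): 51
merge B(38) and 51: 89
merge C(52) and 89: 141
merge D(113) and 141: 254
The encoded length is the sum of every internal node's weight: 51 + 89 + 141 + 254 = 535 bits.

535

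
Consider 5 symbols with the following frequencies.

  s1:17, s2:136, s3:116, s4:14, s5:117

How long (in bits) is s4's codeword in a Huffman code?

Huffman merges, smallest pair first:
merge s4(14) and s1(17): 31
merge 31 and s3(116): 147
merge s5(117) and s2(136): 253
merge 147 and 253: 400
The subtree containing s4 is merged 3 times, so code length = 3.

3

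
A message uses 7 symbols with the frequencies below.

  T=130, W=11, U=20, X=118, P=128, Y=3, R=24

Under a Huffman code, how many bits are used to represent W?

5

Build the tree from the bottom:
Y(3) + W(11) → 14
14 + U(20) → 34
R(24) + 34 → 58
58 + X(118) → 176
P(128) + T(130) → 258
176 + 258 → 434
W sits 5 levels below the root, so its codeword is 5 bits.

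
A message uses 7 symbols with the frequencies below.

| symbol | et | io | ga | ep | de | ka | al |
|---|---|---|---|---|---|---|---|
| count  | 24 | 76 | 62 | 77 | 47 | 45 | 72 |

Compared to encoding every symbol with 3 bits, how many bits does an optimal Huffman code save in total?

84

Fixed-length: 3 bits × 403 symbols = 1209 bits.
Huffman merges:
combine et(24), ka(45) → 69
combine de(47), ga(62) → 109
combine 69, al(72) → 141
combine io(76), ep(77) → 153
combine 109, 141 → 250
combine 153, 250 → 403
Huffman total = 69 + 109 + 141 + 153 + 250 + 403 = 1125 bits.
Saving = 1209 − 1125 = 84 bits.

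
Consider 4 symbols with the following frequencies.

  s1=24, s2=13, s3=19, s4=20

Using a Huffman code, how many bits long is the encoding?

152

Build the Huffman tree bottom-up:
merge s2(13) and s3(19): 32
merge s4(20) and s1(24): 44
merge 32 and 44: 76
Each symbol's bit-cost is frequency × depth; summing gives 152 bits (equivalently 32 + 44 + 76).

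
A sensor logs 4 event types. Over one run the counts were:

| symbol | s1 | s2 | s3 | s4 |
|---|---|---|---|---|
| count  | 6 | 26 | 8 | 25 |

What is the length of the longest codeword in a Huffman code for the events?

3

Merge the two lowest-weight nodes at each step:
s1(6) + s3(8) → 14
14 + s4(25) → 39
s2(26) + 39 → 65
Maximum depth reached is 3.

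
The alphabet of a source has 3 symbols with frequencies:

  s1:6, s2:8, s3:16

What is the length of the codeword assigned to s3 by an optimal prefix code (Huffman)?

1

Repeatedly merge the two smallest:
merge s1(6) and s2(8): 14
merge 14 and s3(16): 30
s3 is a child of the root — depth 1, so its codeword is a single bit.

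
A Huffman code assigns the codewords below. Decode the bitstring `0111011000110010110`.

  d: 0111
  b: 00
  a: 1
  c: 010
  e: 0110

Read left to right; each codeword is recognised as soon as it completes (prefix code):
  0111→d | 0110→e | 00→b | 1→a | 1→a | 00→b | 1→a | 0110→e
Decoded message: debaabae

debaabae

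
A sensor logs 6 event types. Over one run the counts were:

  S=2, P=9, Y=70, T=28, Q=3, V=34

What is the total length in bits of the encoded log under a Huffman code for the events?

283

Build the Huffman tree bottom-up:
merge S(2) and Q(3): 5
merge 5 and P(9): 14
merge 14 and T(28): 42
merge V(34) and 42: 76
merge Y(70) and 76: 146
Total encoded bits = sum of merged weights = 5 + 14 + 42 + 76 + 146 = 283.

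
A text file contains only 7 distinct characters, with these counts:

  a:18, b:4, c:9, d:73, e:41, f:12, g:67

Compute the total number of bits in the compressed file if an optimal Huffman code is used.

Build the Huffman tree bottom-up:
b(4) + c(9) → 13
f(12) + 13 → 25
a(18) + 25 → 43
e(41) + 43 → 84
g(67) + d(73) → 140
84 + 140 → 224
The encoded length is the sum of every internal node's weight: 13 + 25 + 43 + 84 + 140 + 224 = 529 bits.

529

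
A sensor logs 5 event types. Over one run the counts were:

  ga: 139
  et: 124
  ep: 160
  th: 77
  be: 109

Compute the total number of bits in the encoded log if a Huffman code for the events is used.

Merge the two smallest weights repeatedly:
th(77) + be(109) → 186
et(124) + ga(139) → 263
ep(160) + 186 → 346
263 + 346 → 609
Each symbol's bit-cost is frequency × depth; summing gives 1404 bits (equivalently 186 + 263 + 346 + 609).

1404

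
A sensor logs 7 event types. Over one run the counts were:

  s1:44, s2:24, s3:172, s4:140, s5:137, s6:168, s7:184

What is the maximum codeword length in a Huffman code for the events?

Merge the two lowest-weight nodes at each step:
merge s2(24) and s1(44): 68
merge 68 and s5(137): 205
merge s4(140) and s6(168): 308
merge s3(172) and s7(184): 356
merge 205 and 308: 513
merge 356 and 513: 869
Maximum depth reached is 4.

4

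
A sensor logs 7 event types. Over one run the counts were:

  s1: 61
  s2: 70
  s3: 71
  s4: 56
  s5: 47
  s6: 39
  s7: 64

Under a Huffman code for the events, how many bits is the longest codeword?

Merge the two lowest-weight nodes at each step:
merge s6(39) and s5(47): 86
merge s4(56) and s1(61): 117
merge s7(64) and s2(70): 134
merge s3(71) and 86: 157
merge 117 and 134: 251
merge 157 and 251: 408
The first pair merged (s6, s5) ends up deepest, at depth 3.

3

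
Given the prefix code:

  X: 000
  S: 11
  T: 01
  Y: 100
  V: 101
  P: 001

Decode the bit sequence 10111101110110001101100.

VSVSTYTVY

Read left to right; each codeword is recognised as soon as it completes (prefix code):
  101→V | 11→S | 101→V | 11→S | 01→T | 100→Y | 01→T | 101→V | 100→Y
Decoded message: VSVSTYTVY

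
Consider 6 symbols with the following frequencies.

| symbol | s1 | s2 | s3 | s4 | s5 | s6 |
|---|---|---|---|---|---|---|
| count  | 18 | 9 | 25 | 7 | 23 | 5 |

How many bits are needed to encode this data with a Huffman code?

207

Merge the two smallest weights repeatedly:
combine s6(5), s4(7) → 12
combine s2(9), 12 → 21
combine s1(18), 21 → 39
combine s5(23), s3(25) → 48
combine 39, 48 → 87
Total encoded bits = sum of merged weights = 12 + 21 + 39 + 48 + 87 = 207.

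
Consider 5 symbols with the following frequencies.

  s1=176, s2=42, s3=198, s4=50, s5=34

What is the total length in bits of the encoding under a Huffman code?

1004

Merge the two smallest weights repeatedly:
s5(34) + s2(42) → 76
s4(50) + 76 → 126
126 + s1(176) → 302
s3(198) + 302 → 500
Each symbol's bit-cost is frequency × depth; summing gives 1004 bits (equivalently 76 + 126 + 302 + 500).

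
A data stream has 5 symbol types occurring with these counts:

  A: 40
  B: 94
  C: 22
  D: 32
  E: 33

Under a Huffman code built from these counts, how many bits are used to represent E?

Build the tree from the bottom:
C(22) + D(32) → 54
E(33) + A(40) → 73
54 + 73 → 127
B(94) + 127 → 221
E sits 3 levels below the root, so its codeword is 3 bits.

3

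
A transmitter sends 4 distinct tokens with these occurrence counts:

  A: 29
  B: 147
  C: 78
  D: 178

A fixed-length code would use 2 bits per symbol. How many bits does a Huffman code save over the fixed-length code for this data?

Fixed-length: 2 bits × 432 symbols = 864 bits.
Huffman merges:
A(29) + C(78) → 107
107 + B(147) → 254
D(178) + 254 → 432
Huffman total = 107 + 254 + 432 = 793 bits.
Saving = 864 − 793 = 71 bits.

71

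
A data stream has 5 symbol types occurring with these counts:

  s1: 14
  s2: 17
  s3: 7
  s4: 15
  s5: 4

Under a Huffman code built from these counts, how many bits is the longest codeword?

Merge the two lowest-weight nodes at each step:
merge s5(4) and s3(7): 11
merge 11 and s1(14): 25
merge s4(15) and s2(17): 32
merge 25 and 32: 57
Maximum depth reached is 3.

3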